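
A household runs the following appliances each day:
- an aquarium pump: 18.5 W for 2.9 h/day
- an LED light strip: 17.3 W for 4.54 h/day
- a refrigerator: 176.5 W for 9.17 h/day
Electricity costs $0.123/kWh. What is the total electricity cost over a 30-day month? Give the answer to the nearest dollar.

aquarium pump: 18.5 W × 2.9 h × 30 d = 1,610 Wh = 1.609 kWh
LED light strip: 17.3 W × 4.54 h × 30 d = 2,356 Wh = 2.356 kWh
refrigerator: 176.5 W × 9.17 h × 30 d = 48,555 Wh = 48.56 kWh
Total energy = 1.609 + 2.356 + 48.56 = 52.52 kWh
Cost = 52.52 kWh × $0.123 = $6.46 ≈ $6

$6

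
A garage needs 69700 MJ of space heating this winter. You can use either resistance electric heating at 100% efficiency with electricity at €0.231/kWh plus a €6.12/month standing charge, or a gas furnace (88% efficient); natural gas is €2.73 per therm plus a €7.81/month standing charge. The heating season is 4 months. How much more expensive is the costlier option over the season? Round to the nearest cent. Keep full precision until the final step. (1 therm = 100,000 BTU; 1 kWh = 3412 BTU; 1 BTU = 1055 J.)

Heat load = 69700 MJ = 69,700,000,000 J / 1055 = 66,066,351 BTU
Gas: input = 66,066,351 / 0.88 = 75,075,399 BTU = 750.8 therm → 750.8 × €2.73 = €2,049.56; + 4 × €7.81 standing = €2,080.80
Electric: 66,066,351 BTU / 3412 = 19,360 kWh → × €0.231 = €4,472.84; + 4 × €6.12 standing = €4,497.32
Difference = |€2,080.80 − €4,497.32| = €2,416.52

€2416.52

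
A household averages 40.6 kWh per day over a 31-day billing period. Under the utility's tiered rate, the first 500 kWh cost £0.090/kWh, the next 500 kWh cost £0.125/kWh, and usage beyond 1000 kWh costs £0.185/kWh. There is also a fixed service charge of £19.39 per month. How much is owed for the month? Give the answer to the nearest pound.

Usage = 40.6 kWh/day × 31 days = 1258.6 kWh
First 500 kWh × £0.090 = £45.00
Next 500 kWh × £0.125 = £62.50
Remaining 258.6 kWh × £0.185 = £47.84
Energy charge = £155.34; + service £19.39 = £174.73 ≈ £175

£175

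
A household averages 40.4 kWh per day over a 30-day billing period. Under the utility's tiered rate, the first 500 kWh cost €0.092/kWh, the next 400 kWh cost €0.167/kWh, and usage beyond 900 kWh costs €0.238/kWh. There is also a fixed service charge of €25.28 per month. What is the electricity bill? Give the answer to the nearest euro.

€212

Usage = 40.4 kWh/day × 30 days = 1212 kWh
First 500 kWh × €0.092 = €46.00
Next 400 kWh × €0.167 = €66.80
Remaining 312 kWh × €0.238 = €74.26
Energy charge = €187.06; + service €25.28 = €212.34 ≈ €212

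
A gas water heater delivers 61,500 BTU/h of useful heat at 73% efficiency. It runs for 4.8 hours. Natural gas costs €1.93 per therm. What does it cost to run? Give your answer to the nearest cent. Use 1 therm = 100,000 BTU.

Heat delivered = 61,500 BTU/h × 4.8 h = 295,200 BTU
Gas input = 295,200 / 0.730 = 404,384 BTU
= 404,384 / 100,000 = 4.044 therm
Cost = 4.044 × €1.93/therm = €7.80

€7.80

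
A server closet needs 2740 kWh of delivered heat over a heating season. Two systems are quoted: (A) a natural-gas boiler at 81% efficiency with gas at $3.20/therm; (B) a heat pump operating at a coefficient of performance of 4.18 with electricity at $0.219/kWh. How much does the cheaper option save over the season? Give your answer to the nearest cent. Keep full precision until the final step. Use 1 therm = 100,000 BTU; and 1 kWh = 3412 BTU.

$225.78

Heat load = 2740 kWh × 3412 = 9,348,880 BTU
Gas: input = 9,348,880 / 0.81 = 11,541,827 BTU = 115.4 therm → 115.4 × $3.20 = $369.34
Heat pump: 9,348,880 BTU / 3412 = 2,740 kWh heat; / 4.18 = 655.5 kWh in → × $0.219 = $143.56
Difference = |$369.34 − $143.56| = $225.78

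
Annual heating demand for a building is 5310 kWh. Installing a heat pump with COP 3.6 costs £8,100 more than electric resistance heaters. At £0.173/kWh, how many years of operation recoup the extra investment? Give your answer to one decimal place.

12.2 years

Resistance: 5310 kWh × £0.173 = £918.63/yr
Heat pump: 5310 / 3.6 = 1475 kWh in → × £0.173 = £255.17/yr
Annual savings = £663.45
Payback = £8,100 / £663.45 = 12.2 years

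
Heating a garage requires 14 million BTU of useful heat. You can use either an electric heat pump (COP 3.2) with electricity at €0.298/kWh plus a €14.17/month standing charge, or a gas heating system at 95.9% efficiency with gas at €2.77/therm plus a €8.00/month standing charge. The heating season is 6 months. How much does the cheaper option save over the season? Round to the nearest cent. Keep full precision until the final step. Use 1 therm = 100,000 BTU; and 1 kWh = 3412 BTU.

€14.75

Heat load = 14 × 10⁶ BTU = 14,000,000 BTU
Gas: input = 14,000,000 / 0.959 = 14,598,540 BTU = 146 therm → 146 × €2.77 = €404.38; + 6 × €8.00 standing = €452.38
Heat pump: 14,000,000 BTU / 3412 = 4,103 kWh heat; / 3.2 = 1,282 kWh in → × €0.298 = €382.11; + 6 × €14.17 standing = €467.13
Difference = |€452.38 − €467.13| = €14.75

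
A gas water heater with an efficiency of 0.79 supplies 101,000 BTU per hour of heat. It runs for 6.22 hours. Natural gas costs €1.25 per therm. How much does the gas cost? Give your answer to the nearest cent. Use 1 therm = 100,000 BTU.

€9.94

Heat delivered = 101,000 BTU/h × 6.22 h = 628,220 BTU
Gas input = 628,220 / 0.79 = 795,215 BTU
= 795,215 / 100,000 = 7.952 therm
Cost = 7.952 × €1.25/therm = €9.94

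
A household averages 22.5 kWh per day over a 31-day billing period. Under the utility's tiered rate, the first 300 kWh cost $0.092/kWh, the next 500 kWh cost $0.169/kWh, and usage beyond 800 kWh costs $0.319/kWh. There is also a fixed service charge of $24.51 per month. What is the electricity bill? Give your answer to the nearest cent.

$119.29

Usage = 22.5 kWh/day × 31 days = 697.5 kWh
First 300 kWh × $0.092 = $27.60
Next 397.5 kWh × $0.169 = $67.18
Remaining tier: 0 kWh (not reached)
Energy charge = $94.78; + service $24.51 = $119.29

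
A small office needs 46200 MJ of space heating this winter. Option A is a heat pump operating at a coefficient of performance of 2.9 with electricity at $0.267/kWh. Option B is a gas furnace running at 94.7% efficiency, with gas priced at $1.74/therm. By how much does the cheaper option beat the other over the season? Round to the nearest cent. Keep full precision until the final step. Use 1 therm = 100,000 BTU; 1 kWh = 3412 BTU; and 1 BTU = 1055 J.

Heat load = 46200 MJ = 46,200,000,000 J / 1055 = 43,791,469 BTU
Gas: input = 43,791,469 / 0.947 = 46,242,312 BTU = 462.4 therm → 462.4 × $1.74 = $804.62
Heat pump: 43,791,469 BTU / 3412 = 12,830 kWh heat; / 2.9 = 4,426 kWh in → × $0.267 = $1,181.66
Difference = |$804.62 − $1,181.66| = $377.05

$377.05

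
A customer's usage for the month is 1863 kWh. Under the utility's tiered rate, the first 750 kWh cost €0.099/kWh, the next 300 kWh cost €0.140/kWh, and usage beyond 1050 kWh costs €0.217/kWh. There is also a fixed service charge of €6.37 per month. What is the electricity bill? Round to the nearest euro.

€299

First 750 kWh × €0.099 = €74.25
Next 300 kWh × €0.140 = €42.00
Remaining 813 kWh × €0.217 = €176.42
Energy charge = €292.67; + service €6.37 = €299.04 ≈ €299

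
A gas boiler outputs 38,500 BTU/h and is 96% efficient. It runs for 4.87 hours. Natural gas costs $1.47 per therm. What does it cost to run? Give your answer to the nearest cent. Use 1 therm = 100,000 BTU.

$2.87

Heat delivered = 38,500 BTU/h × 4.87 h = 187,495 BTU
Gas input = 187,495 / 0.96 = 195,307 BTU
= 195,307 / 100,000 = 1.953 therm
Cost = 1.953 × $1.47/therm = $2.87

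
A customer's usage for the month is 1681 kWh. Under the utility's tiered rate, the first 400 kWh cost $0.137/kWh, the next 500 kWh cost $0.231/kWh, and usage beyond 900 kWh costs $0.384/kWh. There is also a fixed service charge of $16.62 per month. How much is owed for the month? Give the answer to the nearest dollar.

First 400 kWh × $0.137 = $54.80
Next 500 kWh × $0.231 = $115.50
Remaining 781 kWh × $0.384 = $299.90
Energy charge = $470.20; + service $16.62 = $486.82 ≈ $487

$487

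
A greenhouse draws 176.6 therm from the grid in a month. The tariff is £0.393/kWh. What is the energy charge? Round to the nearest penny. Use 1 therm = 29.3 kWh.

176.6 therm × (29.3 kWh/therm) = 5,174 kWh
Cost = 5,174 kWh × £0.393/kWh = £2,033.53

£2033.53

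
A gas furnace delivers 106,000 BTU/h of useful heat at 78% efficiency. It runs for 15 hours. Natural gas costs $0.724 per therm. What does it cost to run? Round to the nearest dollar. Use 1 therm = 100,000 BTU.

Heat delivered = 106,000 BTU/h × 15 h = 1,590,000 BTU
Gas input = 1,590,000 / 0.78 = 2,038,462 BTU
= 2,038,462 / 100,000 = 20.38 therm
Cost = 20.38 × $0.724/therm = $14.76 ≈ $15

$15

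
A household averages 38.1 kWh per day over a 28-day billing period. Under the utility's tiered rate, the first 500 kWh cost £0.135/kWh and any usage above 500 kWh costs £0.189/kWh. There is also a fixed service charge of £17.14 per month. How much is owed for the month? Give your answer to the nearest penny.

Usage = 38.1 kWh/day × 28 days = 1066.8 kWh
First 500 kWh × £0.135 = £67.50
Remaining 566.8 kWh × £0.189 = £107.13
Energy charge = £174.63; + service £17.14 = £191.77

£191.77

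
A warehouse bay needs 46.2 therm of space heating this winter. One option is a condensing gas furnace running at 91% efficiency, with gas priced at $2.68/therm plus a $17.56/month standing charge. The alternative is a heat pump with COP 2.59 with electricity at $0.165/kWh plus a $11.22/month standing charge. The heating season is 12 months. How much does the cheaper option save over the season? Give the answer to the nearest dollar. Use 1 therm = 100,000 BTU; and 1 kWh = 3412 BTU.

Heat load = 46.2 therm × 100,000 = 4,620,000 BTU
Gas: input = 4,620,000 / 0.910 = 5,076,923 BTU = 50.77 therm → 50.77 × $2.68 = $136.06; + 12 × $17.56 standing = $346.78
Heat pump: 4,620,000 BTU / 3412 = 1,354 kWh heat; / 2.59 = 522.8 kWh in → × $0.165 = $86.26; + 12 × $11.22 standing = $220.90
Difference = |$346.78 − $220.90| = $125.88 ≈ $126

$126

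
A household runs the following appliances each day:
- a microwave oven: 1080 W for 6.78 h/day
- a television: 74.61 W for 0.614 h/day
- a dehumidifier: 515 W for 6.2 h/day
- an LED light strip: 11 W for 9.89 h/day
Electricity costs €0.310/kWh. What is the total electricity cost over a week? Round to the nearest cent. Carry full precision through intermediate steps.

microwave oven: 1080 W × 6.78 h × 7 d = 51,257 Wh = 51.26 kWh
television: 74.61 W × 0.614 h × 7 d = 321 Wh = 0.3207 kWh
dehumidifier: 515 W × 6.2 h × 7 d = 22,351 Wh = 22.35 kWh
LED light strip: 11 W × 9.89 h × 7 d = 762 Wh = 0.7615 kWh
Total energy = 51.26 + 0.3207 + 22.35 + 0.7615 = 74.69 kWh
Cost = 74.69 kWh × €0.310 = €23.15

€23.15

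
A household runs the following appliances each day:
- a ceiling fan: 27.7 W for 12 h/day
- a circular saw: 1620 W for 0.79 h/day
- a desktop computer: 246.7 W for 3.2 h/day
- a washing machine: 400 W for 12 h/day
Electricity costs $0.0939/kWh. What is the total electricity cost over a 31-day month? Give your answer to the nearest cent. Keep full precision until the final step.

$20.96

ceiling fan: 27.7 W × 12 h × 31 d = 10,304 Wh = 10.3 kWh
circular saw: 1620 W × 0.79 h × 31 d = 39,674 Wh = 39.67 kWh
desktop computer: 246.7 W × 3.2 h × 31 d = 24,473 Wh = 24.47 kWh
washing machine: 400 W × 12 h × 31 d = 148,800 Wh = 148.8 kWh
Total energy = 10.3 + 39.67 + 24.47 + 148.8 = 223.3 kWh
Cost = 223.3 kWh × $0.0939 = $20.96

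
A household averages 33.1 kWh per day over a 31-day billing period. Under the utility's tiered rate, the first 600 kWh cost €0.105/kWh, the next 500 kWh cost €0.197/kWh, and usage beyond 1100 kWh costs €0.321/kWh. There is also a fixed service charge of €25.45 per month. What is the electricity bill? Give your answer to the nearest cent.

€172.39

Usage = 33.1 kWh/day × 31 days = 1026.1 kWh
First 600 kWh × €0.105 = €63.00
Next 426.1 kWh × €0.197 = €83.94
Remaining tier: 0 kWh (not reached)
Energy charge = €146.94; + service €25.45 = €172.39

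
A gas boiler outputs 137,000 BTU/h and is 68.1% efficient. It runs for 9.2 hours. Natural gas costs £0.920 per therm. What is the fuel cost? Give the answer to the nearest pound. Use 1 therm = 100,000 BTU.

Heat delivered = 137,000 BTU/h × 9.2 h = 1,260,400 BTU
Gas input = 1,260,400 / 0.681 = 1,850,808 BTU
= 1,850,808 / 100,000 = 18.51 therm
Cost = 18.51 × £0.920/therm = £17.03 ≈ £17

£17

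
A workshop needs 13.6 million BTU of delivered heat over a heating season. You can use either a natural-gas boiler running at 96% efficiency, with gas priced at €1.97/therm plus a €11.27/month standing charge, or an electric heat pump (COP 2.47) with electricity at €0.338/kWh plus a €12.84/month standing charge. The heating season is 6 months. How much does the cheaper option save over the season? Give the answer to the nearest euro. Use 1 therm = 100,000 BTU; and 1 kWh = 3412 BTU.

€276

Heat load = 13.6 × 10⁶ BTU = 13,600,000 BTU
Gas: input = 13,600,000 / 0.96 = 14,166,667 BTU = 141.7 therm → 141.7 × €1.97 = €279.08; + 6 × €11.27 standing = €346.70
Heat pump: 13,600,000 BTU / 3412 = 3,986 kWh heat; / 2.47 = 1,614 kWh in → × €0.338 = €545.44; + 6 × €12.84 standing = €622.48
Difference = |€346.70 − €622.48| = €275.78 ≈ €276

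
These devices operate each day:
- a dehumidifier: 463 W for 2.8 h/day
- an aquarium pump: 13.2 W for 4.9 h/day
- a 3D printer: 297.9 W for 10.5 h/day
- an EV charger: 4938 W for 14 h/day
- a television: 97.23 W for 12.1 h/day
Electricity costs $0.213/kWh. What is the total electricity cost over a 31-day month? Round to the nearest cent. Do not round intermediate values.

dehumidifier: 463 W × 2.8 h × 31 d = 40,188 Wh = 40.19 kWh
aquarium pump: 13.2 W × 4.9 h × 31 d = 2,005 Wh = 2.005 kWh
3D printer: 297.9 W × 10.5 h × 31 d = 96,966 Wh = 96.97 kWh
EV charger: 4938 W × 14 h × 31 d = 2,143,092 Wh = 2,143 kWh
television: 97.23 W × 12.1 h × 31 d = 36,471 Wh = 36.47 kWh
Total energy = 40.19 + 2.005 + 96.97 + 2,143 + 36.47 = 2,319 kWh
Cost = 2,319 kWh × $0.213 = $493.89

$493.89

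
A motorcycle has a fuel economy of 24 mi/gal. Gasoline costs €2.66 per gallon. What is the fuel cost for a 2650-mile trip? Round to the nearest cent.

Fuel = 2650 mi / 24 mpg = 110.4 gal
Cost = 110.4 gal × €2.66/gal = €293.71

€293.71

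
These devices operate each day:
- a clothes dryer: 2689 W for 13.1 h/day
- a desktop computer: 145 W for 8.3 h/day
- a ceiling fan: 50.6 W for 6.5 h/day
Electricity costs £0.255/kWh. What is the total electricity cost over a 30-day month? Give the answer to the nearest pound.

£281

clothes dryer: 2689 W × 13.1 h × 30 d = 1,056,777 Wh = 1,057 kWh
desktop computer: 145 W × 8.3 h × 30 d = 36,105 Wh = 36.1 kWh
ceiling fan: 50.6 W × 6.5 h × 30 d = 9,867 Wh = 9.867 kWh
Total energy = 1,057 + 36.1 + 9.867 = 1,103 kWh
Cost = 1,103 kWh × £0.255 = £281.20 ≈ £281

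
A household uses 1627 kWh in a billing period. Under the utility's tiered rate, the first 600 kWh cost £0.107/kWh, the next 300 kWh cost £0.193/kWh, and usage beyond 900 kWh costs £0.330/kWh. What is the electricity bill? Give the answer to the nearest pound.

First 600 kWh × £0.107 = £64.20
Next 300 kWh × £0.193 = £57.90
Remaining 727 kWh × £0.330 = £239.91
Total = £362.01 ≈ £362

£362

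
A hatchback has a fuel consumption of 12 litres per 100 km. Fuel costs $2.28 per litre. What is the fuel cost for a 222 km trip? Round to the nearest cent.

Fuel = 12 L/100 km × 222 km / 100 = 26.64 L
Cost = 26.64 L × $2.28/L = $60.74

$60.74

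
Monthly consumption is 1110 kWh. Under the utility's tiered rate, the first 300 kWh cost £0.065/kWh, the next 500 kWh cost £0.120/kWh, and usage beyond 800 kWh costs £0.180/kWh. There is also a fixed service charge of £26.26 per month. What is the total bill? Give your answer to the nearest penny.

£161.56

First 300 kWh × £0.065 = £19.50
Next 500 kWh × £0.120 = £60.00
Remaining 310 kWh × £0.180 = £55.80
Energy charge = £135.30; + service £26.26 = £161.56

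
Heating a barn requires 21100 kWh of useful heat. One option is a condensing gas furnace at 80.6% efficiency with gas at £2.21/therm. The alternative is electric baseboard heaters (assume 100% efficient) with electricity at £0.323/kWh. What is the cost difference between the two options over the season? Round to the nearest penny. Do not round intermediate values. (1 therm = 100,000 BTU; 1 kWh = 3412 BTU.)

£4841.29

Heat load = 21100 kWh × 3412 = 71,993,200 BTU
Gas: input = 71,993,200 / 0.806 = 89,321,588 BTU = 893.2 therm → 893.2 × £2.21 = £1,974.01
Electric: 71,993,200 BTU / 3412 = 21,100 kWh → × £0.323 = £6,815.30
Difference = |£1,974.01 − £6,815.30| = £4,841.29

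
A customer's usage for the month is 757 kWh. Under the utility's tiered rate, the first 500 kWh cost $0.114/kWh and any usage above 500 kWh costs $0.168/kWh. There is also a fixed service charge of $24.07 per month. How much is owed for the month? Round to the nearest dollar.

$124

First 500 kWh × $0.114 = $57.00
Remaining 257 kWh × $0.168 = $43.18
Energy charge = $100.18; + service $24.07 = $124.25 ≈ $124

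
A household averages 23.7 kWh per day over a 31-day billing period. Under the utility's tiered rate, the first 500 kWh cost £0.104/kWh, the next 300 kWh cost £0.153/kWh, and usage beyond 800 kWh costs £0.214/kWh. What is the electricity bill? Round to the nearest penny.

Usage = 23.7 kWh/day × 31 days = 734.7 kWh
First 500 kWh × £0.104 = £52.00
Next 234.7 kWh × £0.153 = £35.91
Remaining tier: 0 kWh (not reached)
Total = £87.91

£87.91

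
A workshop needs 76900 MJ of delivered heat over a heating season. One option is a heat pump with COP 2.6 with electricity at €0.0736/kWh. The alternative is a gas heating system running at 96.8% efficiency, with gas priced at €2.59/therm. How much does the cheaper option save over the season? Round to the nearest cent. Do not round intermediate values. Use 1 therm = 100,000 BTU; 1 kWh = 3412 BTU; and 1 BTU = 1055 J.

€1345.55

Heat load = 76900 MJ = 76,900,000,000 J / 1055 = 72,890,995 BTU
Gas: input = 72,890,995 / 0.968 = 75,300,615 BTU = 753 therm → 753 × €2.59 = €1,950.29
Heat pump: 72,890,995 BTU / 3412 = 21,360 kWh heat; / 2.6 = 8,217 kWh in → × €0.0736 = €604.74
Difference = |€1,950.29 − €604.74| = €1,345.55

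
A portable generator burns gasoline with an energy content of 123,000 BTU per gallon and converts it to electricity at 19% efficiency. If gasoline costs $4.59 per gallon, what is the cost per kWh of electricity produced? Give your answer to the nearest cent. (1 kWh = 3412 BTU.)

Electrical output per gallon = 123,000 BTU × 0.19 / 3412 BTU/kWh = 6.849 kWh
Cost per kWh = $4.59 / 6.849 kWh = $0.670

$0.67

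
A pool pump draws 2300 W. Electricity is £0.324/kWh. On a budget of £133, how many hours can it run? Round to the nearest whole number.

Energy budget = £133 / £0.324 per kWh = 410.5 kWh = 410,494 Wh
Runtime = 410,494 Wh / 2300 W = 178.5 h

178 h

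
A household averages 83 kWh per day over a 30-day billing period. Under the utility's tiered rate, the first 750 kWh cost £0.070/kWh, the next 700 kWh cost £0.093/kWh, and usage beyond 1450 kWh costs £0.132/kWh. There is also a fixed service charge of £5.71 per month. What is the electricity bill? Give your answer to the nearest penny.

£260.59

Usage = 83 kWh/day × 30 days = 2490 kWh
First 750 kWh × £0.070 = £52.50
Next 700 kWh × £0.093 = £65.10
Remaining 1040 kWh × £0.132 = £137.28
Energy charge = £254.88; + service £5.71 = £260.59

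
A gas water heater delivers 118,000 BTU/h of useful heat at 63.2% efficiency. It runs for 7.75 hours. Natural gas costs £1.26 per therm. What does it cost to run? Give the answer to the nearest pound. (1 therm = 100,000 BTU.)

£18

Heat delivered = 118,000 BTU/h × 7.75 h = 914,500 BTU
Gas input = 914,500 / 0.632 = 1,446,994 BTU
= 1,446,994 / 100,000 = 14.47 therm
Cost = 14.47 × £1.26/therm = £18.23 ≈ £18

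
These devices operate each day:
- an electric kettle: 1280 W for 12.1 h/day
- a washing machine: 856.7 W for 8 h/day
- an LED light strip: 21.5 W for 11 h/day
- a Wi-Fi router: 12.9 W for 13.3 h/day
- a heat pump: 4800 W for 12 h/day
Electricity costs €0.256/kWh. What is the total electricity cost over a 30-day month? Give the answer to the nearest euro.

€617

electric kettle: 1280 W × 12.1 h × 30 d = 464,640 Wh = 464.6 kWh
washing machine: 856.7 W × 8 h × 30 d = 205,608 Wh = 205.6 kWh
LED light strip: 21.5 W × 11 h × 30 d = 7,095 Wh = 7.095 kWh
Wi-Fi router: 12.9 W × 13.3 h × 30 d = 5,147 Wh = 5.147 kWh
heat pump: 4800 W × 12 h × 30 d = 1,728,000 Wh = 1,728 kWh
Total energy = 464.6 + 205.6 + 7.095 + 5.147 + 1,728 = 2,410 kWh
Cost = 2,410 kWh × €0.256 = €617.09 ≈ €617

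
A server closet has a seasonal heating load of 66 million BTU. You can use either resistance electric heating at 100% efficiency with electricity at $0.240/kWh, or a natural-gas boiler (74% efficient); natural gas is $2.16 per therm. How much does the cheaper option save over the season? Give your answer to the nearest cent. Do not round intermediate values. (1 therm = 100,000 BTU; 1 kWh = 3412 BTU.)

Heat load = 66 × 10⁶ BTU = 66,000,000 BTU
Gas: input = 66,000,000 / 0.74 = 89,189,189 BTU = 891.9 therm → 891.9 × $2.16 = $1,926.49
Electric: 66,000,000 BTU / 3412 = 19,340 kWh → × $0.240 = $4,642.44
Difference = |$1,926.49 − $4,642.44| = $2,715.95

$2715.95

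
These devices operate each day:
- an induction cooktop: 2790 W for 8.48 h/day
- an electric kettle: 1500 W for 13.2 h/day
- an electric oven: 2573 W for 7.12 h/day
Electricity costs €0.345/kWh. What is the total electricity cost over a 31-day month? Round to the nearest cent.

€660.73

induction cooktop: 2790 W × 8.48 h × 31 d = 733,435 Wh = 733.4 kWh
electric kettle: 1500 W × 13.2 h × 31 d = 613,800 Wh = 613.8 kWh
electric oven: 2573 W × 7.12 h × 31 d = 567,913 Wh = 567.9 kWh
Total energy = 733.4 + 613.8 + 567.9 = 1,915 kWh
Cost = 1,915 kWh × €0.345 = €660.73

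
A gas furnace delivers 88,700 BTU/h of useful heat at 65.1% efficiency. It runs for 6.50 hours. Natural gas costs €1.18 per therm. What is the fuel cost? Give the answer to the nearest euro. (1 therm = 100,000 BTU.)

Heat delivered = 88,700 BTU/h × 6.50 h = 576,550 BTU
Gas input = 576,550 / 0.651 = 885,637 BTU
= 885,637 / 100,000 = 8.856 therm
Cost = 8.856 × €1.18/therm = €10.45 ≈ €10

€10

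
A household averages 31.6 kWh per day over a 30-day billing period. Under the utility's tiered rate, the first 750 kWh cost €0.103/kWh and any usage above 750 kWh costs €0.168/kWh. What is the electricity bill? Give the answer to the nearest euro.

€111

Usage = 31.6 kWh/day × 30 days = 948 kWh
First 750 kWh × €0.103 = €77.25
Remaining 198 kWh × €0.168 = €33.26
Total = €110.51 ≈ €111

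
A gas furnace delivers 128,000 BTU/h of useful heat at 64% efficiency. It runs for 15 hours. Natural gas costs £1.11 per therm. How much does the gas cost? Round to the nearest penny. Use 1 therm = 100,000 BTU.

Heat delivered = 128,000 BTU/h × 15 h = 1,920,000 BTU
Gas input = 1,920,000 / 0.64 = 3,000,000 BTU
= 3,000,000 / 100,000 = 30 therm
Cost = 30 × £1.11/therm = £33.30

£33.30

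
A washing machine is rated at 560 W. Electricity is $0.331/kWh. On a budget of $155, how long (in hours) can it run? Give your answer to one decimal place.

Energy budget = $155 / $0.331 per kWh = 468.3 kWh = 468,278 Wh
Runtime = 468,278 Wh / 560 W = 836.2 h

836.2 h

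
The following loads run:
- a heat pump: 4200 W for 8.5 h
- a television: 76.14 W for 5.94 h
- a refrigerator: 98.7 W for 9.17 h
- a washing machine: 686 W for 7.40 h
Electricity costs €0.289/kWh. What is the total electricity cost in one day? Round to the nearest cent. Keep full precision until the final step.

heat pump: 4200 W × 8.5 h = 35,700 Wh = 35.7 kWh
television: 76.14 W × 5.94 h = 452 Wh = 0.4523 kWh
refrigerator: 98.7 W × 9.17 h = 905 Wh = 0.9051 kWh
washing machine: 686 W × 7.40 h = 5,076 Wh = 5.076 kWh
Total energy = 35.7 + 0.4523 + 0.9051 + 5.076 = 42.13 kWh
Cost = 42.13 kWh × €0.289 = €12.18

€12.18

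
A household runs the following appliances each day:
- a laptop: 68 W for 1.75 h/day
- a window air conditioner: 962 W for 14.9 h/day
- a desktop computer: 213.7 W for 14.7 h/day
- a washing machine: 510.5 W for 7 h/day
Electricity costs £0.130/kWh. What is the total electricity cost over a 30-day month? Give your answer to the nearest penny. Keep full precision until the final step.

£82.55

laptop: 68 W × 1.75 h × 30 d = 3,570 Wh = 3.57 kWh
window air conditioner: 962 W × 14.9 h × 30 d = 430,014 Wh = 430 kWh
desktop computer: 213.7 W × 14.7 h × 30 d = 94,242 Wh = 94.24 kWh
washing machine: 510.5 W × 7 h × 30 d = 107,205 Wh = 107.2 kWh
Total energy = 3.57 + 430 + 94.24 + 107.2 = 635 kWh
Cost = 635 kWh × £0.130 = £82.55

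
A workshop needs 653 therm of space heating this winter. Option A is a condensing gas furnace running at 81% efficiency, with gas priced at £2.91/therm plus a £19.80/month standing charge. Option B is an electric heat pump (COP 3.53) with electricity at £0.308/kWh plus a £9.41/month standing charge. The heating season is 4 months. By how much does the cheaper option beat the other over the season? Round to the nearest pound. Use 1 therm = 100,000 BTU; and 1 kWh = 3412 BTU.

Heat load = 653 therm × 100,000 = 65,300,000 BTU
Gas: input = 65,300,000 / 0.81 = 80,617,284 BTU = 806.2 therm → 806.2 × £2.91 = £2,345.96; + 4 × £19.80 standing = £2,425.16
Heat pump: 65,300,000 BTU / 3412 = 19,140 kWh heat; / 3.53 = 5,422 kWh in → × £0.308 = £1,669.86; + 4 × £9.41 standing = £1,707.50
Difference = |£2,425.16 − £1,707.50| = £717.66 ≈ £718

£718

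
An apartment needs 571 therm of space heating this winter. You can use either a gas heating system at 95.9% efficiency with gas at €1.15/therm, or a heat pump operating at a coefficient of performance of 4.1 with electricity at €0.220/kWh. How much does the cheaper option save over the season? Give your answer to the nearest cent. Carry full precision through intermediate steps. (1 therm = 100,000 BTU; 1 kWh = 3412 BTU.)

€213.25

Heat load = 571 therm × 100,000 = 57,100,000 BTU
Gas: input = 57,100,000 / 0.959 = 59,541,189 BTU = 595.4 therm → 595.4 × €1.15 = €684.72
Heat pump: 57,100,000 BTU / 3412 = 16,740 kWh heat; / 4.1 = 4,082 kWh in → × €0.220 = €897.98
Difference = |€684.72 − €897.98| = €213.25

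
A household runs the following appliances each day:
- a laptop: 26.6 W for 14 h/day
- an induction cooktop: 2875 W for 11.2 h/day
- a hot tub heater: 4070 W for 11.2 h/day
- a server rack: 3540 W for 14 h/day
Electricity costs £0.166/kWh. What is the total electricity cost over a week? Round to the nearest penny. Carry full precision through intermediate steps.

laptop: 26.6 W × 14 h × 7 d = 2,607 Wh = 2.607 kWh
induction cooktop: 2875 W × 11.2 h × 7 d = 225,400 Wh = 225.4 kWh
hot tub heater: 4070 W × 11.2 h × 7 d = 319,088 Wh = 319.1 kWh
server rack: 3540 W × 14 h × 7 d = 346,920 Wh = 346.9 kWh
Total energy = 2.607 + 225.4 + 319.1 + 346.9 = 894 kWh
Cost = 894 kWh × £0.166 = £148.41

£148.41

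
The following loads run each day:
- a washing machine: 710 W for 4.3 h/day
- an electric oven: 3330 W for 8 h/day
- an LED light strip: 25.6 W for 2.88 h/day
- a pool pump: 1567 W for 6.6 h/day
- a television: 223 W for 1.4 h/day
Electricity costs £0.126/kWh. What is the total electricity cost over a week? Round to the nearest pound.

washing machine: 710 W × 4.3 h × 7 d = 21,371 Wh = 21.37 kWh
electric oven: 3330 W × 8 h × 7 d = 186,480 Wh = 186.5 kWh
LED light strip: 25.6 W × 2.88 h × 7 d = 516 Wh = 0.5161 kWh
pool pump: 1567 W × 6.6 h × 7 d = 72,395 Wh = 72.4 kWh
television: 223 W × 1.4 h × 7 d = 2,185 Wh = 2.185 kWh
Total energy = 21.37 + 186.5 + 0.5161 + 72.4 + 2.185 = 282.9 kWh
Cost = 282.9 kWh × £0.126 = £35.65 ≈ £36

£36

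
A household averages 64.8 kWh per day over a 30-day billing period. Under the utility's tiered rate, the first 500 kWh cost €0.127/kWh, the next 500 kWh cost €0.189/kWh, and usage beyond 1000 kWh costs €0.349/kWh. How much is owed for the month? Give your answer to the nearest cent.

€487.46

Usage = 64.8 kWh/day × 30 days = 1944 kWh
First 500 kWh × €0.127 = €63.50
Next 500 kWh × €0.189 = €94.50
Remaining 944 kWh × €0.349 = €329.46
Total = €487.46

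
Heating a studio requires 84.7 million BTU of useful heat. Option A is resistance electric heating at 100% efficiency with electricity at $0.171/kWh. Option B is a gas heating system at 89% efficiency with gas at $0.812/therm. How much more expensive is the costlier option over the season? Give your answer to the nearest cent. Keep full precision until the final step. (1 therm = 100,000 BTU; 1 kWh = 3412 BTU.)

Heat load = 84.7 × 10⁶ BTU = 84,700,000 BTU
Gas: input = 84,700,000 / 0.89 = 95,168,539 BTU = 951.7 therm → 951.7 × $0.812 = $772.77
Electric: 84,700,000 BTU / 3412 = 24,820 kWh → × $0.171 = $4,244.93
Difference = |$772.77 − $4,244.93| = $3,472.16

$3472.16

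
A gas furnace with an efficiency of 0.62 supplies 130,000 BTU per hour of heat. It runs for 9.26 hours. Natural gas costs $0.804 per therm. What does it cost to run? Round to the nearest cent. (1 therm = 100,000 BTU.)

Heat delivered = 130,000 BTU/h × 9.26 h = 1,203,800 BTU
Gas input = 1,203,800 / 0.62 = 1,941,613 BTU
= 1,941,613 / 100,000 = 19.42 therm
Cost = 19.42 × $0.804/therm = $15.61

$15.61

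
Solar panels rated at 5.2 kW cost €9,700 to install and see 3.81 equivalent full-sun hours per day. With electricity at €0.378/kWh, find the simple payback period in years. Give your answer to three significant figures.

Daily generation = 5.2 kW × 3.81 h = 19.81 kWh
Annual generation = 19.81 × 365 = 7231.4 kWh
Annual savings = 7231.4 × €0.378 = €2,733.46
Payback = €9,700 / €2,733.46 = 3.55 years

3.55 years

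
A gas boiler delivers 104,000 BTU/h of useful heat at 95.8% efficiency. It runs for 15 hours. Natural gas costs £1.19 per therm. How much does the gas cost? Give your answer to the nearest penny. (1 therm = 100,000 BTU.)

£19.38

Heat delivered = 104,000 BTU/h × 15 h = 1,560,000 BTU
Gas input = 1,560,000 / 0.958 = 1,628,392 BTU
= 1,628,392 / 100,000 = 16.28 therm
Cost = 16.28 × £1.19/therm = £19.38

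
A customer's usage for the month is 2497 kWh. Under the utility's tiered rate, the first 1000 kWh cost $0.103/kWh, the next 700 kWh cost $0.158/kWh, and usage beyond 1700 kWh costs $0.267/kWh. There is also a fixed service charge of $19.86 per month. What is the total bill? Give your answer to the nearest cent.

$446.26

First 1000 kWh × $0.103 = $103.00
Next 700 kWh × $0.158 = $110.60
Remaining 797 kWh × $0.267 = $212.80
Energy charge = $426.40; + service $19.86 = $446.26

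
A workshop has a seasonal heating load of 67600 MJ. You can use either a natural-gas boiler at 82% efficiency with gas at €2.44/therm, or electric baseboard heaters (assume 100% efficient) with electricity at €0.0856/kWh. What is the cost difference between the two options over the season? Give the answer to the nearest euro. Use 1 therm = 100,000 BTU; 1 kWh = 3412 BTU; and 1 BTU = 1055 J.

€299

Heat load = 67600 MJ = 67,600,000,000 J / 1055 = 64,075,829 BTU
Gas: input = 64,075,829 / 0.82 = 78,141,255 BTU = 781.4 therm → 781.4 × €2.44 = €1,906.65
Electric: 64,075,829 BTU / 3412 = 18,780 kWh → × €0.0856 = €1,607.53
Difference = |€1,906.65 − €1,607.53| = €299.12 ≈ €299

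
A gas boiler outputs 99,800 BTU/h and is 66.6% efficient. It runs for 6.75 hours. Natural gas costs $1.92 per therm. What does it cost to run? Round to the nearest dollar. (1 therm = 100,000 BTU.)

Heat delivered = 99,800 BTU/h × 6.75 h = 673,650 BTU
Gas input = 673,650 / 0.666 = 1,011,486 BTU
= 1,011,486 / 100,000 = 10.11 therm
Cost = 10.11 × $1.92/therm = $19.42 ≈ $19

$19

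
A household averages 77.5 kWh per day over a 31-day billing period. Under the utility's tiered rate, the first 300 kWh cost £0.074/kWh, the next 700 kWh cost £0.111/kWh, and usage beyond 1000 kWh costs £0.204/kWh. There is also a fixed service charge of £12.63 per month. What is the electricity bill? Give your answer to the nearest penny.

£398.64

Usage = 77.5 kWh/day × 31 days = 2402.5 kWh
First 300 kWh × £0.074 = £22.20
Next 700 kWh × £0.111 = £77.70
Remaining 1402.5 kWh × £0.204 = £286.11
Energy charge = £386.01; + service £12.63 = £398.64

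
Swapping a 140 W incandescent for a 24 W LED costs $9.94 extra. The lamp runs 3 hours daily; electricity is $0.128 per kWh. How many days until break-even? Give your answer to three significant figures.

223 days

Power saved = 140 − 24 = 116 W
Daily energy saved = 116 W × 3 h = 348 Wh = 0.348 kWh
Daily savings = 0.348 × $0.128 = $0.0445
Payback = $9.94 / $0.0445 per day = 223.2 days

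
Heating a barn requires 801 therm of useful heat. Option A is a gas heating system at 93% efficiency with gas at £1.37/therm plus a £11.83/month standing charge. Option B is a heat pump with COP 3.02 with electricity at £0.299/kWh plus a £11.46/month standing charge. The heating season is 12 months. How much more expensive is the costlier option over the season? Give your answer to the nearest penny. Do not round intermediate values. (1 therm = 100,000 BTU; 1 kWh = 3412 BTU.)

Heat load = 801 therm × 100,000 = 80,100,000 BTU
Gas: input = 80,100,000 / 0.93 = 86,129,032 BTU = 861.3 therm → 861.3 × £1.37 = £1,179.97; + 12 × £11.83 standing = £1,321.93
Heat pump: 80,100,000 BTU / 3412 = 23,480 kWh heat; / 3.02 = 7,773 kWh in → × £0.299 = £2,324.28; + 12 × £11.46 standing = £2,461.80
Difference = |£1,321.93 − £2,461.80| = £1,139.87

£1139.87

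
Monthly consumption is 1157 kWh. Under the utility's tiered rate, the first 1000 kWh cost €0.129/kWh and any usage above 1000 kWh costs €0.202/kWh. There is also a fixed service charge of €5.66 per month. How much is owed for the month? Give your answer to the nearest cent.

€166.37

First 1000 kWh × €0.129 = €129.00
Remaining 157 kWh × €0.202 = €31.71
Energy charge = €160.71; + service €5.66 = €166.37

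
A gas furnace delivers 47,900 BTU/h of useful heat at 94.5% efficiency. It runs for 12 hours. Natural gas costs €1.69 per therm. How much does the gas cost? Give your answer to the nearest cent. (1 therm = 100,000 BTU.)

Heat delivered = 47,900 BTU/h × 12 h = 574,800 BTU
Gas input = 574,800 / 0.945 = 608,254 BTU
= 608,254 / 100,000 = 6.083 therm
Cost = 6.083 × €1.69/therm = €10.28

€10.28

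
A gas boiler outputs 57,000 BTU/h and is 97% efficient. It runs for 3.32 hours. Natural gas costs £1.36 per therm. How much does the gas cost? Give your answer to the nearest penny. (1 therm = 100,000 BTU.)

Heat delivered = 57,000 BTU/h × 3.32 h = 189,240 BTU
Gas input = 189,240 / 0.97 = 195,093 BTU
= 195,093 / 100,000 = 1.951 therm
Cost = 1.951 × £1.36/therm = £2.65

£2.65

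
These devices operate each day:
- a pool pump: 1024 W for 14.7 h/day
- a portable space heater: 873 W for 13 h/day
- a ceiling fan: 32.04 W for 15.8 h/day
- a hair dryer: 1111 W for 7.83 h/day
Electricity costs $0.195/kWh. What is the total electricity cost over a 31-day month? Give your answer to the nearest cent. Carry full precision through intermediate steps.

pool pump: 1024 W × 14.7 h × 31 d = 466,637 Wh = 466.6 kWh
portable space heater: 873 W × 13 h × 31 d = 351,819 Wh = 351.8 kWh
ceiling fan: 32.04 W × 15.8 h × 31 d = 15,693 Wh = 15.69 kWh
hair dryer: 1111 W × 7.83 h × 31 d = 269,673 Wh = 269.7 kWh
Total energy = 466.6 + 351.8 + 15.69 + 269.7 = 1,104 kWh
Cost = 1,104 kWh × $0.195 = $215.25

$215.25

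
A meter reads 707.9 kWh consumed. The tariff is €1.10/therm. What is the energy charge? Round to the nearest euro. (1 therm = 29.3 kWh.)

707.9 kWh × (0.03413 therm/kWh) = 24.16 therm
Cost = 24.16 therm × €1.10/therm = €26.58 ≈ €27

€27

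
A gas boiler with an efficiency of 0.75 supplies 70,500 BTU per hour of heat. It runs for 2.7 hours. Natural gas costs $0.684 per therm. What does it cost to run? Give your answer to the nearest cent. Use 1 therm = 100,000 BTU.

Heat delivered = 70,500 BTU/h × 2.7 h = 190,350 BTU
Gas input = 190,350 / 0.75 = 253,800 BTU
= 253,800 / 100,000 = 2.538 therm
Cost = 2.538 × $0.684/therm = $1.74

$1.74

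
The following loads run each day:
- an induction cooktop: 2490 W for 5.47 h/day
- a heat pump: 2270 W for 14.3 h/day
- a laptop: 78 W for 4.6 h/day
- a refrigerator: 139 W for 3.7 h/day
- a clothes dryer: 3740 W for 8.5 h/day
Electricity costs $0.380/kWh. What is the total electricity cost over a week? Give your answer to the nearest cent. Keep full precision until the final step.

induction cooktop: 2490 W × 5.47 h × 7 d = 95,342 Wh = 95.34 kWh
heat pump: 2270 W × 14.3 h × 7 d = 227,227 Wh = 227.2 kWh
laptop: 78 W × 4.6 h × 7 d = 2,512 Wh = 2.512 kWh
refrigerator: 139 W × 3.7 h × 7 d = 3,600 Wh = 3.6 kWh
clothes dryer: 3740 W × 8.5 h × 7 d = 222,530 Wh = 222.5 kWh
Total energy = 95.34 + 227.2 + 2.512 + 3.6 + 222.5 = 551.2 kWh
Cost = 551.2 kWh × $0.380 = $209.46

$209.46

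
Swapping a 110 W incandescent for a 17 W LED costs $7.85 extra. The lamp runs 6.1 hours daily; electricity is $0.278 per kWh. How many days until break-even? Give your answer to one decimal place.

Power saved = 110 − 17 = 93 W
Daily energy saved = 93 W × 6.1 h = 567.3 Wh = 0.5673 kWh
Daily savings = 0.5673 × $0.278 = $0.1577
Payback = $7.85 / $0.1577 per day = 49.78 days

49.8 days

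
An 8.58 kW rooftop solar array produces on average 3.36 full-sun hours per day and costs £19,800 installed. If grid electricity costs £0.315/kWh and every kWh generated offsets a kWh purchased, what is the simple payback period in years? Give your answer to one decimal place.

6.0 years

Daily generation = 8.58 kW × 3.36 h = 28.83 kWh
Annual generation = 28.83 × 365 = 10523 kWh
Annual savings = 10523 × £0.315 = £3,314.59
Payback = £19,800 / £3,314.59 = 5.97 years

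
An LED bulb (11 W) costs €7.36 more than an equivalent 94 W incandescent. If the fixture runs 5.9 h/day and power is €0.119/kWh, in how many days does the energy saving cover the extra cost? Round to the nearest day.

126 days

Power saved = 94 − 11 = 83 W
Daily energy saved = 83 W × 5.9 h = 489.7 Wh = 0.4897 kWh
Daily savings = 0.4897 × €0.119 = €0.0583
Payback = €7.36 / €0.0583 per day = 126.3 days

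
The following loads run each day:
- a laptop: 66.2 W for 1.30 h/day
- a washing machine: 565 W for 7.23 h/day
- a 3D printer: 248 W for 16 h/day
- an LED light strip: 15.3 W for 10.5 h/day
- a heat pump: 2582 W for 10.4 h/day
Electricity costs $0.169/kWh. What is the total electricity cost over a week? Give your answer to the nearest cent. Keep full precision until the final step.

laptop: 66.2 W × 1.30 h × 7 d = 602 Wh = 0.6024 kWh
washing machine: 565 W × 7.23 h × 7 d = 28,595 Wh = 28.59 kWh
3D printer: 248 W × 16 h × 7 d = 27,776 Wh = 27.78 kWh
LED light strip: 15.3 W × 10.5 h × 7 d = 1,125 Wh = 1.125 kWh
heat pump: 2582 W × 10.4 h × 7 d = 187,970 Wh = 188 kWh
Total energy = 0.6024 + 28.59 + 27.78 + 1.125 + 188 = 246.1 kWh
Cost = 246.1 kWh × $0.169 = $41.59

$41.59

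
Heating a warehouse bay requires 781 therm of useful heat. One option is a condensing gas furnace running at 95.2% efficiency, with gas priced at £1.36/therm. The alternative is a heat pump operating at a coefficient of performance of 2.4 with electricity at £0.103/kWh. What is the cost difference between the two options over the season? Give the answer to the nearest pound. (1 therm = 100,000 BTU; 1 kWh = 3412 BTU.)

Heat load = 781 therm × 100,000 = 78,100,000 BTU
Gas: input = 78,100,000 / 0.952 = 82,037,815 BTU = 820.4 therm → 820.4 × £1.36 = £1,115.71
Heat pump: 78,100,000 BTU / 3412 = 22,890 kWh heat; / 2.4 = 9,537 kWh in → × £0.103 = £982.35
Difference = |£1,115.71 − £982.35| = £133.36 ≈ £133

£133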